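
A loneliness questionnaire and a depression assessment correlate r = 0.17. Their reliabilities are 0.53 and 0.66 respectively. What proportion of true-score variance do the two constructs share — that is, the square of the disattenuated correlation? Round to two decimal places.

Disattenuated r = 0.17 / √(0.53 × 0.66) = 0.17 / 0.5914 = 0.2875.
Shared true-score variance = 0.2875² = 0.0827 ≈ 0.08.

0.08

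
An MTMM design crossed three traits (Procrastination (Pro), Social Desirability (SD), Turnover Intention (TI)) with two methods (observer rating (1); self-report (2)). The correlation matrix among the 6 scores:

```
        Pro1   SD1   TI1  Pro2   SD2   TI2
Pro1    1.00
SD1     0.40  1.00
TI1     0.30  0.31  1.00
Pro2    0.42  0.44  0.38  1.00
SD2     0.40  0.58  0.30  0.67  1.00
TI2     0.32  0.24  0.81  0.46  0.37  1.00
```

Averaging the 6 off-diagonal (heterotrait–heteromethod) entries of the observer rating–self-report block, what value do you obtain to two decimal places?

HTHM values (method 1 × method 2): 0.40, 0.32, 0.44, 0.24, 0.38, 0.30; mean = 2.08/6 = 0.35.

0.35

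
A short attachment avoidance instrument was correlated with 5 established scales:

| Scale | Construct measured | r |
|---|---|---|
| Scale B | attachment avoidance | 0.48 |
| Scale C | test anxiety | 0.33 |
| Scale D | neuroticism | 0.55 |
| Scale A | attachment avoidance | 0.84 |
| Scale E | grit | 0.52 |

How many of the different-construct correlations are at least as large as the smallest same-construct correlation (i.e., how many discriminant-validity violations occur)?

Convergent (same construct = attachment avoidance): Scale B, Scale A.
Smallest convergent = 0.48. Discriminant values: 0.33, 0.55, 0.52; count ≥ 0.48 → 2.

2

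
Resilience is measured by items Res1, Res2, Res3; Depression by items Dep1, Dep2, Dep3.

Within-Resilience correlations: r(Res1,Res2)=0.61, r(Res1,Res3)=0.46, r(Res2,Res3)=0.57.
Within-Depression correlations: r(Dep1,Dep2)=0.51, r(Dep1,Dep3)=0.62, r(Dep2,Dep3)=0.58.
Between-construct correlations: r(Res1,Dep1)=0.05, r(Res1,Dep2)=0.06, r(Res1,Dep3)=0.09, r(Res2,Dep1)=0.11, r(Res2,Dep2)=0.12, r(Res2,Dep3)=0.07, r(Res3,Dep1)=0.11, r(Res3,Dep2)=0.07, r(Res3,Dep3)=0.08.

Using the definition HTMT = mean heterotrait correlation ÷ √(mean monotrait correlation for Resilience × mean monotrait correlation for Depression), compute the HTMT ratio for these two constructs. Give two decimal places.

0.15

Mean heterotrait r = 0.76/9 = 0.0844.
Mean within-Res = 1.64/3 = 0.5467; mean within-Dep = 1.71/3 = 0.5700.
Geometric mean = √(0.5467 × 0.5700) = 0.5582.
HTMT = 0.0844 / 0.5582 = 0.15.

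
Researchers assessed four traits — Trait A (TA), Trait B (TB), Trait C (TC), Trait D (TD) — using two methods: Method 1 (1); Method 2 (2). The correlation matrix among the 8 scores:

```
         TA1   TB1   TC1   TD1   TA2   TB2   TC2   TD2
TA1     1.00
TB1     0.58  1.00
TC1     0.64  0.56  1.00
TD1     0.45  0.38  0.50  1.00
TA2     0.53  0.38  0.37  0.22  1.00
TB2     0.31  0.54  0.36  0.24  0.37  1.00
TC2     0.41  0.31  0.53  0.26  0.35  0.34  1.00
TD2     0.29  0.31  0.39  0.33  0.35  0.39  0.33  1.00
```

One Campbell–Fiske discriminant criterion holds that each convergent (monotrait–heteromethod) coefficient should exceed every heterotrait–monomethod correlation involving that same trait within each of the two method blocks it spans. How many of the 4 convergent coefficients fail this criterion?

4

Each convergent coefficient versus the relevant comparison correlations:
TA (methods 1·2): 0.53 vs {0.58, 0.37, 0.64, 0.35, 0.45, 0.35} → fail.
TB (methods 1·2): 0.54 vs {0.58, 0.37, 0.56, 0.34, 0.38, 0.39} → fail.
TC (methods 1·2): 0.53 vs {0.64, 0.35, 0.56, 0.34, 0.50, 0.33} → fail.
TD (methods 1·2): 0.33 vs {0.45, 0.35, 0.38, 0.39, 0.50, 0.33} → fail.
4 of 4 fail.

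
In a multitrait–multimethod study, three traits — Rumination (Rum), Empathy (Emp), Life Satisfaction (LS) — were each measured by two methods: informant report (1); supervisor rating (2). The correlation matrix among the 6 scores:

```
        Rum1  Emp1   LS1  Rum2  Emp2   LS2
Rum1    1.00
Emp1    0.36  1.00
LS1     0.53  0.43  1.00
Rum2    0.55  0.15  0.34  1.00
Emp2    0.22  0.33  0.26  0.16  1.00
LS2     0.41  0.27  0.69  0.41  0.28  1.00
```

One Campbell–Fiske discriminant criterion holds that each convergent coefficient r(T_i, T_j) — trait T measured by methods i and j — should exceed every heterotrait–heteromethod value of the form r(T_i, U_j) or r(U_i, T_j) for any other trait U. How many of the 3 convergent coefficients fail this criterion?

Convergent coefficients and their comparison sets:
Rum (methods 1·2): 0.55 vs {0.22, 0.15, 0.41, 0.34} → pass.
Emp (methods 1·2): 0.33 vs {0.15, 0.22, 0.27, 0.26} → pass.
LS (methods 1·2): 0.69 vs {0.34, 0.41, 0.26, 0.27} → pass.
0 of 3 fail.

0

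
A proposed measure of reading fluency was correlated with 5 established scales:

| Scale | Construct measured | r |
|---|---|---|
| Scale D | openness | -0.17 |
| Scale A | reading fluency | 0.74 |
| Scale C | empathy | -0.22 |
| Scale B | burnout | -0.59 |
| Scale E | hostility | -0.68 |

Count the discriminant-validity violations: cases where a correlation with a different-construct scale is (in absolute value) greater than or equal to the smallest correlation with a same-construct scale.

Convergent (same construct = reading fluency): Scale A.
Smallest convergent = 0.74. Discriminant |r|: 0.17, 0.22, 0.59, 0.68; count ≥ 0.74 → 0.

0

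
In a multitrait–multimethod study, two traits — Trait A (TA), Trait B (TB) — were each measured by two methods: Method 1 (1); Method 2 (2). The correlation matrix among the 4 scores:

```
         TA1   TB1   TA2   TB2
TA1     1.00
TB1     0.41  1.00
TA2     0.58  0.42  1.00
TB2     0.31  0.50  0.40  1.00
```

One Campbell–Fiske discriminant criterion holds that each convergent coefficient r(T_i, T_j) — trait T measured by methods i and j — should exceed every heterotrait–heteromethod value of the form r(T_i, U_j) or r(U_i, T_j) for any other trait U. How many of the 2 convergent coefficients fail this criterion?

Convergent coefficients and their comparison sets:
TA (methods 1·2): 0.58 vs {0.31, 0.42} → pass.
TB (methods 1·2): 0.50 vs {0.42, 0.31} → pass.
0 of 2 fail.

0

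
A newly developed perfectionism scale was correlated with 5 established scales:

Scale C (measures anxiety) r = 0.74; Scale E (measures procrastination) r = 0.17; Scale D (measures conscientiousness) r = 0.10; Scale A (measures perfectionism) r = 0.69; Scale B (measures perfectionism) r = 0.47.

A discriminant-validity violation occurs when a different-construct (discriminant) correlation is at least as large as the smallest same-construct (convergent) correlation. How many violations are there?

Convergent (same construct = perfectionism): Scale A, Scale B.
Smallest convergent = 0.47. Discriminant values: 0.74, 0.17, 0.10; count ≥ 0.47 → 1.

1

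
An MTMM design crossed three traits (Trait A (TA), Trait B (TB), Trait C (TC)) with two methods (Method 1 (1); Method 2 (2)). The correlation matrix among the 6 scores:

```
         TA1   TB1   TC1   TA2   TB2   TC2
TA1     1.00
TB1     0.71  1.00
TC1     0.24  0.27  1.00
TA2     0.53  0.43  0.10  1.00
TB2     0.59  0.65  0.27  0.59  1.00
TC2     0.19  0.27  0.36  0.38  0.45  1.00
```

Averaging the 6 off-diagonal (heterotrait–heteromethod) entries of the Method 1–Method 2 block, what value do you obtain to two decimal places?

HTHM values (method 1 × method 2): 0.59, 0.19, 0.43, 0.27, 0.10, 0.27; mean = 1.85/6 = 0.31.

0.31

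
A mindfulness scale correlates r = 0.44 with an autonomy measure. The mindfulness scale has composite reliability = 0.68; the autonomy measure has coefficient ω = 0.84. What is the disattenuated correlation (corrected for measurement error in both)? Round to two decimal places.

0.58

r_true = r_obs / √(r_xx · r_yy) = 0.44 / √(0.68 × 0.84) = 0.44 / √0.5712 = 0.44 / 0.7558 ≈ 0.58.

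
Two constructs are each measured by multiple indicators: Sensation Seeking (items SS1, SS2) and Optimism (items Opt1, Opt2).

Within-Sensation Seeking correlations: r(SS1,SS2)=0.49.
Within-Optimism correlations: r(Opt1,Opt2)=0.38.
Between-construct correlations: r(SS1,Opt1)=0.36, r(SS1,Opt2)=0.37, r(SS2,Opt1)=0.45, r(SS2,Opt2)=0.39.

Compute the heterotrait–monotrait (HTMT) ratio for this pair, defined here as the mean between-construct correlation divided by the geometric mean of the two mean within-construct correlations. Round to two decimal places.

0.91

Mean heterotrait r = 1.57/4 = 0.3925.
Mean within-SS = 0.49/1 = 0.4900; mean within-Opt = 0.38/1 = 0.3800.
Geometric mean = √(0.4900 × 0.3800) = 0.4315.
HTMT = 0.3925 / 0.4315 = 0.91.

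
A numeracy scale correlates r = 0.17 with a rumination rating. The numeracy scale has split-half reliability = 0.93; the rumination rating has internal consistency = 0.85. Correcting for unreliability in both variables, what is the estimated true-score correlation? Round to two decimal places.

r_true = r_obs / √(r_xx · r_yy) = 0.17 / √(0.93 × 0.85) = 0.17 / √0.7905 = 0.17 / 0.8891 ≈ 0.19.

0.19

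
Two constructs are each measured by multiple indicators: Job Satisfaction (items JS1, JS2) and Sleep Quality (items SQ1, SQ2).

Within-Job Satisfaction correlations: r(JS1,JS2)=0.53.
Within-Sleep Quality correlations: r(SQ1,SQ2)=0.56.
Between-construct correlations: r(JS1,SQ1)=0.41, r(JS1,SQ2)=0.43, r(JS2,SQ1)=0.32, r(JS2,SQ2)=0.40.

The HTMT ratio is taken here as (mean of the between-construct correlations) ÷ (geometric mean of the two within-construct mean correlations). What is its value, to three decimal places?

0.716

Between-construct mean = 1.56/4 = 0.3900.
Mean within-JS = 0.53/1 = 0.5300; mean within-SQ = 0.56/1 = 0.5600.
Geometric mean = √(0.5300 × 0.5600) = 0.5448.
HTMT = 0.3900 / 0.5448 = 0.716.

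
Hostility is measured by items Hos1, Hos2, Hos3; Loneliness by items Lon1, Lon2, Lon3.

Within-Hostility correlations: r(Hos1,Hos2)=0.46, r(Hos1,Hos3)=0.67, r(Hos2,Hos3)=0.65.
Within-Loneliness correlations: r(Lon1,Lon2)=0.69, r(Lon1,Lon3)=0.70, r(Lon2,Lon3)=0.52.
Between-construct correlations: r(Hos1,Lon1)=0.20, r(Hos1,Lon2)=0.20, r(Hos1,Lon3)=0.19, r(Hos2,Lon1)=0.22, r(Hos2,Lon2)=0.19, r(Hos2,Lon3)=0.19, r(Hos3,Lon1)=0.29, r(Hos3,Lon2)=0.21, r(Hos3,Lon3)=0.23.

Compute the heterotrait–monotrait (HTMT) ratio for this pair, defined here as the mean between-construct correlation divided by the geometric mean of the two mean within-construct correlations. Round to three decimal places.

0.347

Between-construct mean = 1.92/9 = 0.2133.
Mean within-Hos = 1.78/3 = 0.5933; mean within-Lon = 1.91/3 = 0.6367.
Geometric mean = √(0.5933 × 0.6367) = 0.6146.
HTMT = 0.2133 / 0.6146 = 0.347.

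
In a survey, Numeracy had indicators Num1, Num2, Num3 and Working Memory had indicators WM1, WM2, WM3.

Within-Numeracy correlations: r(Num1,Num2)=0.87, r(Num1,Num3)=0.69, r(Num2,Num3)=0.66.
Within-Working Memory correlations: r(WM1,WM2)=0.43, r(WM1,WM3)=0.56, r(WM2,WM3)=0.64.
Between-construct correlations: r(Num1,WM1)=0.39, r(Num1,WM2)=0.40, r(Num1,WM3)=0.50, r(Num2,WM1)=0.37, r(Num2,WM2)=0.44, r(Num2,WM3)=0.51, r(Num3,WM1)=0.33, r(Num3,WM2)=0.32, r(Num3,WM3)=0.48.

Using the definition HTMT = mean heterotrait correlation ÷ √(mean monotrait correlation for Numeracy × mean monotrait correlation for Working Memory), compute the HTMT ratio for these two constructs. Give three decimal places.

Between-construct mean = 3.74/9 = 0.4156.
Mean within-Num = 2.22/3 = 0.7400; mean within-WM = 1.63/3 = 0.5433.
Geometric mean = √(0.7400 × 0.5433) = 0.6341.
HTMT = 0.4156 / 0.6341 = 0.655.

0.655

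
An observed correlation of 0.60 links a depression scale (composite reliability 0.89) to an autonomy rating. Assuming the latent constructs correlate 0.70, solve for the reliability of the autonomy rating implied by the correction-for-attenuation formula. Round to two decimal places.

r_true = r_obs / √(r_xx · r_yy) ⇒ 0.70 = 0.60 / √(0.89 · r_yy).
√(0.89 · r_yy) = 0.60 / 0.70 = 0.8571; 0.89 · r_yy = 0.7346; r_yy = 0.7346 / 0.89 ≈ 0.83.

0.83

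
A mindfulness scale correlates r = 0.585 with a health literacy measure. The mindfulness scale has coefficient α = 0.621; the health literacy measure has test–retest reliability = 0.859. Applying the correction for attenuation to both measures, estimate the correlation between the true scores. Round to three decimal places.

r_true = r_obs / √(r_xx · r_yy) = 0.585 / √(0.621 × 0.859) = 0.585 / √0.533439 = 0.585 / 0.7304 ≈ 0.801.

0.801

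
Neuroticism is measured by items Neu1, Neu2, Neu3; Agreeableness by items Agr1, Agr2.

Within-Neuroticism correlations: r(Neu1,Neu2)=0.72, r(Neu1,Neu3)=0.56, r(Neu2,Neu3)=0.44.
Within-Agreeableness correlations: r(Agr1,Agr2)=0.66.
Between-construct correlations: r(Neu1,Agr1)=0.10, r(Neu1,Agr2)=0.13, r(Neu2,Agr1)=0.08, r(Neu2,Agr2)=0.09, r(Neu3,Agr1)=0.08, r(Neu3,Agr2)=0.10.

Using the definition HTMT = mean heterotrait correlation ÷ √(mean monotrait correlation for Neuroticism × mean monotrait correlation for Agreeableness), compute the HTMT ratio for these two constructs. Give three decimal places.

0.157

Mean heterotrait r = 0.58/6 = 0.0967.
Mean within-Neu = 1.72/3 = 0.5733; mean within-Agr = 0.66/1 = 0.6600.
Geometric mean = √(0.5733 × 0.6600) = 0.6151.
HTMT = 0.0967 / 0.6151 = 0.157.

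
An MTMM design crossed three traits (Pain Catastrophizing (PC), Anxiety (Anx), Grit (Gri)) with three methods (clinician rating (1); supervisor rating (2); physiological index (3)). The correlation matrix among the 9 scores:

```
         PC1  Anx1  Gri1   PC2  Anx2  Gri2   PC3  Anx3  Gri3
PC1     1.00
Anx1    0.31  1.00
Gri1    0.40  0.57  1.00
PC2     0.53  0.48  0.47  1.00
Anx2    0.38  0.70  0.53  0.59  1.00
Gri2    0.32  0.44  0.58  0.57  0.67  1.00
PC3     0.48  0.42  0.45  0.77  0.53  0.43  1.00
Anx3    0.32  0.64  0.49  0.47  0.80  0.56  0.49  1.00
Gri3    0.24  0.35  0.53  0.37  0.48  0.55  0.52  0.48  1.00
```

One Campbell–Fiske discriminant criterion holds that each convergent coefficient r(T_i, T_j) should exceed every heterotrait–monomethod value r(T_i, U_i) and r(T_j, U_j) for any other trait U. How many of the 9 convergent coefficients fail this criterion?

5

Checking each validity diagonal entry against its comparison values:
PC (methods 1·2): 0.53 vs {0.31, 0.59, 0.40, 0.57} → fail.
PC (methods 1·3): 0.48 vs {0.31, 0.49, 0.40, 0.52} → fail.
PC (methods 2·3): 0.77 vs {0.59, 0.49, 0.57, 0.52} → pass.
Anx (methods 1·2): 0.70 vs {0.31, 0.59, 0.57, 0.67} → pass.
Anx (methods 1·3): 0.64 vs {0.31, 0.49, 0.57, 0.48} → pass.
Anx (methods 2·3): 0.80 vs {0.59, 0.49, 0.67, 0.48} → pass.
Gri (methods 1·2): 0.58 vs {0.40, 0.57, 0.57, 0.67} → fail.
Gri (methods 1·3): 0.53 vs {0.40, 0.52, 0.57, 0.48} → fail.
Gri (methods 2·3): 0.55 vs {0.57, 0.52, 0.67, 0.48} → fail.
5 of 9 fail.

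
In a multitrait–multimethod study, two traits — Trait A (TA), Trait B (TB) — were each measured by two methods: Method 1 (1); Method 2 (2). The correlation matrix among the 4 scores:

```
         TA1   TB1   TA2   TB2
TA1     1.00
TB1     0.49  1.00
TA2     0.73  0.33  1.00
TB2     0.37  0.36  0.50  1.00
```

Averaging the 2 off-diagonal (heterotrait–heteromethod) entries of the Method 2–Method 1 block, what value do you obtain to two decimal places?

0.35

HTHM values (method 2 × method 1): 0.33, 0.37; mean = 0.70/2 = 0.35.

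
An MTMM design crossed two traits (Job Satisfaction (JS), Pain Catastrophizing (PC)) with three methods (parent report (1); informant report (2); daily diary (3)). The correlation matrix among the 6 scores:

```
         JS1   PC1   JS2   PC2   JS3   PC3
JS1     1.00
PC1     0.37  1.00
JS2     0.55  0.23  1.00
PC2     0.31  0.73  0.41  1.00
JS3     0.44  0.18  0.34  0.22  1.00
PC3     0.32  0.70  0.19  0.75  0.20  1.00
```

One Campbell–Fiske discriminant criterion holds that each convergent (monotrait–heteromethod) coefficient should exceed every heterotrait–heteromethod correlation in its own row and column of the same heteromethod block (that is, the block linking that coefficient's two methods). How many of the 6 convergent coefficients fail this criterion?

Each convergent coefficient versus the relevant comparison correlations:
JS (methods 1·2): 0.55 vs {0.31, 0.23} → pass.
JS (methods 1·3): 0.44 vs {0.32, 0.18} → pass.
JS (methods 2·3): 0.34 vs {0.19, 0.22} → pass.
PC (methods 1·2): 0.73 vs {0.23, 0.31} → pass.
PC (methods 1·3): 0.70 vs {0.18, 0.32} → pass.
PC (methods 2·3): 0.75 vs {0.22, 0.19} → pass.
0 of 6 fail.

0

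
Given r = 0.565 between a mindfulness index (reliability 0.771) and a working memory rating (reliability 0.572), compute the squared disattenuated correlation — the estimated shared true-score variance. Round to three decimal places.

0.724

Disattenuated r = 0.565 / √(0.771 × 0.572) = 0.565 / 0.6641 = 0.8508.
Shared true-score variance = 0.8508² = 0.7239 ≈ 0.724.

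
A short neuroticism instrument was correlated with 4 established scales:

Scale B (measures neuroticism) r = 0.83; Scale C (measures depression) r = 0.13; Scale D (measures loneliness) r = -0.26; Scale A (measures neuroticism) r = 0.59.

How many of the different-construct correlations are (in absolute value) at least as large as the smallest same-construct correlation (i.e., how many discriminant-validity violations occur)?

0

Convergent (same construct = neuroticism): Scale B, Scale A.
Smallest convergent = 0.59. Discriminant |r|: 0.13, 0.26; count ≥ 0.59 → 0.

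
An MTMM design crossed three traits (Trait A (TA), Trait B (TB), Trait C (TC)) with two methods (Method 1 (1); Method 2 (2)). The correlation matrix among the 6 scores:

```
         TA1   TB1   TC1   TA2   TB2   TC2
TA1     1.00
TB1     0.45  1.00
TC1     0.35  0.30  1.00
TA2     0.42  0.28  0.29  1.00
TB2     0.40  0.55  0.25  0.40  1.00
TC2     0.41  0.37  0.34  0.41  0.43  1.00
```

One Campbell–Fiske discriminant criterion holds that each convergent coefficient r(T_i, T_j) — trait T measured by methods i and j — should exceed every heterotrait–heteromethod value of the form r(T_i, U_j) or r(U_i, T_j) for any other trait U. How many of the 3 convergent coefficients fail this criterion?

Each convergent coefficient versus the relevant comparison correlations:
TA (methods 1·2): 0.42 vs {0.40, 0.28, 0.41, 0.29} → pass.
TB (methods 1·2): 0.55 vs {0.28, 0.40, 0.37, 0.25} → pass.
TC (methods 1·2): 0.34 vs {0.29, 0.41, 0.25, 0.37} → fail.
1 of 3 fail.

1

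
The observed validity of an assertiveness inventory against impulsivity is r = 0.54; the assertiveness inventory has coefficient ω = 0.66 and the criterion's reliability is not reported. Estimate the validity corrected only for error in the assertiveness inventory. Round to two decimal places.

0.66

Single correction: r_c = r_obs / √r_xx = 0.54 / √0.66 = 0.54 / 0.8124 ≈ 0.66.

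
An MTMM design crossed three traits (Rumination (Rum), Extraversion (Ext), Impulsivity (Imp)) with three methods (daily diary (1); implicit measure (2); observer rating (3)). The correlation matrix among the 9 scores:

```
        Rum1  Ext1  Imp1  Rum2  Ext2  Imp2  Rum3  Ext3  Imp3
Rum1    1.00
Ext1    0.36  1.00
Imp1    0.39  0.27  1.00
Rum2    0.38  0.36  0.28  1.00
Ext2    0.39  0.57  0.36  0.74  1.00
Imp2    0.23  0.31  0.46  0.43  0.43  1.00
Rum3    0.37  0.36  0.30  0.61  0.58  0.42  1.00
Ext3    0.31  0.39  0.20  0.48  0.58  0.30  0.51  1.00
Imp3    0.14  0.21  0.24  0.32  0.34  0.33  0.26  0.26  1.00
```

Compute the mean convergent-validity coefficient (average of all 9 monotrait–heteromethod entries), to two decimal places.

0.44

Convergent values: 0.38, 0.37, 0.61, 0.57, 0.39, 0.58, 0.46, 0.24, 0.33; mean = 3.93/9 = 0.44.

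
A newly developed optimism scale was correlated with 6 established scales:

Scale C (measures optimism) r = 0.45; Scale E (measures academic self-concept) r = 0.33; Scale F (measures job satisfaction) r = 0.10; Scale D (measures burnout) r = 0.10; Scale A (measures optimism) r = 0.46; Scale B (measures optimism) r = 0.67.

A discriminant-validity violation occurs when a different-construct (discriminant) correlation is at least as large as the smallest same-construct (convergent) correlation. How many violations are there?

Convergent (same construct = optimism): Scale C, Scale A, Scale B.
Smallest convergent = 0.45. Discriminant values: 0.33, 0.10, 0.10; count ≥ 0.45 → 0.

0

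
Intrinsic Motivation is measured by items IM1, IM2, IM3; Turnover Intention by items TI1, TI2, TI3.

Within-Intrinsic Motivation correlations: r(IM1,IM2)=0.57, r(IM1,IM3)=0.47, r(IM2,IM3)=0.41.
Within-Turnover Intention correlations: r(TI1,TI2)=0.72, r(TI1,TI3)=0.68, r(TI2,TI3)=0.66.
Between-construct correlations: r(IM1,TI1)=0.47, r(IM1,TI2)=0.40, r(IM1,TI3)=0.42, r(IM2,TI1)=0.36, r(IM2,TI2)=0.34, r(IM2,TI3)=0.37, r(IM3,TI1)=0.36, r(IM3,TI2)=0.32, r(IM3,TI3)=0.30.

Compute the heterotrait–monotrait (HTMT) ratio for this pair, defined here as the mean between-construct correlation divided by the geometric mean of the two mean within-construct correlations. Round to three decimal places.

0.644

Mean heterotrait r = 3.34/9 = 0.3711.
Mean within-IM = 1.45/3 = 0.4833; mean within-TI = 2.06/3 = 0.6867.
Geometric mean = √(0.4833 × 0.6867) = 0.5761.
HTMT = 0.3711 / 0.5761 = 0.644.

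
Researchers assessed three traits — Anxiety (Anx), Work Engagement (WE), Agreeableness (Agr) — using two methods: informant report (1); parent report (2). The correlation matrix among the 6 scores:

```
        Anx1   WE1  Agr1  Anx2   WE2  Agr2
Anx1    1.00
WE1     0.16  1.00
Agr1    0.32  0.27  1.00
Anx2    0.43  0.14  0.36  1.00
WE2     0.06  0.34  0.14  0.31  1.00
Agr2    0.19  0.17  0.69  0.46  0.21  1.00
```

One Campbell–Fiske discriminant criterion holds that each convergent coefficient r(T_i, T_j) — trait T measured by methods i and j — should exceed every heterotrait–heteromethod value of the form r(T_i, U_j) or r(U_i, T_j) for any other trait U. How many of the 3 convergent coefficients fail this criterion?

0

Convergent coefficients and their comparison sets:
Anx (methods 1·2): 0.43 vs {0.06, 0.14, 0.19, 0.36} → pass.
WE (methods 1·2): 0.34 vs {0.14, 0.06, 0.17, 0.14} → pass.
Agr (methods 1·2): 0.69 vs {0.36, 0.19, 0.14, 0.17} → pass.
0 of 3 fail.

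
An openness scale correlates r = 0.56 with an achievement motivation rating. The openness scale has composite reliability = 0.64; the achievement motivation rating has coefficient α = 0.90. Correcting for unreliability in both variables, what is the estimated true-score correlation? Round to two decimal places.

r_true = r_obs / √(r_xx · r_yy) = 0.56 / √(0.64 × 0.90) = 0.56 / √0.5760 = 0.56 / 0.7589 ≈ 0.74.

0.74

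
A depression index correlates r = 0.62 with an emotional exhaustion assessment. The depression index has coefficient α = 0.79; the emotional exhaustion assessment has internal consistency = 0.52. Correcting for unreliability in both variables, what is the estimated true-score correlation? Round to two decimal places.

r_true = r_obs / √(r_xx · r_yy) = 0.62 / √(0.79 × 0.52) = 0.62 / √0.4108 = 0.62 / 0.6409 ≈ 0.97.

0.97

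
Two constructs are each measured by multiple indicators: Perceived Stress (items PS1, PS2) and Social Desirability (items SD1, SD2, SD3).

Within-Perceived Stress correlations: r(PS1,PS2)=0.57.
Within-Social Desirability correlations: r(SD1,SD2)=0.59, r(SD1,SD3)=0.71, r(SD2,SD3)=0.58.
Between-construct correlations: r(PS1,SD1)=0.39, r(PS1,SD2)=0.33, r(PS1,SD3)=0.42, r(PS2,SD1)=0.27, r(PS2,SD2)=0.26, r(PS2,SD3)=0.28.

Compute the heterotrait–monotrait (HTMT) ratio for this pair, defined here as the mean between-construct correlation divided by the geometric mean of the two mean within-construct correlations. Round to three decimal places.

0.544

Mean between = 1.95/6 = 0.3250.
Mean within-PS = 0.57/1 = 0.5700; mean within-SD = 1.88/3 = 0.6267.
Geometric mean = √(0.5700 × 0.6267) = 0.5977.
HTMT = 0.3250 / 0.5977 = 0.544.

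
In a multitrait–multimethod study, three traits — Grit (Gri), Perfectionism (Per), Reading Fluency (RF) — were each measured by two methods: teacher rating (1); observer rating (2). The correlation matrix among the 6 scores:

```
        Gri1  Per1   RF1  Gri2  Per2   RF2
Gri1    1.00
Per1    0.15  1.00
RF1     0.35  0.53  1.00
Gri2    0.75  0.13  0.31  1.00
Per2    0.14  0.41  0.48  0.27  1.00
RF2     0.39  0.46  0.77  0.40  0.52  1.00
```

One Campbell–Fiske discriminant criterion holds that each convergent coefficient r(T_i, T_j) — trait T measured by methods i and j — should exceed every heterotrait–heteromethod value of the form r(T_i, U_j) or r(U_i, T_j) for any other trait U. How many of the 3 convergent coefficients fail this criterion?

1

Convergent coefficients and their comparison sets:
Gri (methods 1·2): 0.75 vs {0.14, 0.13, 0.39, 0.31} → pass.
Per (methods 1·2): 0.41 vs {0.13, 0.14, 0.46, 0.48} → fail.
RF (methods 1·2): 0.77 vs {0.31, 0.39, 0.48, 0.46} → pass.
1 of 3 fail.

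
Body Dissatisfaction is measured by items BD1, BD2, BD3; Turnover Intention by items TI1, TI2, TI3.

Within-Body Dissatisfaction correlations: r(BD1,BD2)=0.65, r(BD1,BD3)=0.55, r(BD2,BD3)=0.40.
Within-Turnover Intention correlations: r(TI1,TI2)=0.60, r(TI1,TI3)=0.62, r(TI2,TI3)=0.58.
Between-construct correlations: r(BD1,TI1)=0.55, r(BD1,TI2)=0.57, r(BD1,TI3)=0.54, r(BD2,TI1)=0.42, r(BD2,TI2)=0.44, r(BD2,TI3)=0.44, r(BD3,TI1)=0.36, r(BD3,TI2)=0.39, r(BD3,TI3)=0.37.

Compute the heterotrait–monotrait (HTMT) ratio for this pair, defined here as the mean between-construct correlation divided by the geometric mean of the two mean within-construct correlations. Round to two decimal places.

Mean heterotrait r = 4.08/9 = 0.4533.
Mean within-BD = 1.60/3 = 0.5333; mean within-TI = 1.80/3 = 0.6000.
Geometric mean = √(0.5333 × 0.6000) = 0.5657.
HTMT = 0.4533 / 0.5657 = 0.80.

0.80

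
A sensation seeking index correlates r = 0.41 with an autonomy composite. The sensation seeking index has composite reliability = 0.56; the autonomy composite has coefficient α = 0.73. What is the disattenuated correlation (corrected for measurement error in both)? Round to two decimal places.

r_true = r_obs / √(r_xx · r_yy) = 0.41 / √(0.56 × 0.73) = 0.41 / √0.4088 = 0.41 / 0.6394 ≈ 0.64.

0.64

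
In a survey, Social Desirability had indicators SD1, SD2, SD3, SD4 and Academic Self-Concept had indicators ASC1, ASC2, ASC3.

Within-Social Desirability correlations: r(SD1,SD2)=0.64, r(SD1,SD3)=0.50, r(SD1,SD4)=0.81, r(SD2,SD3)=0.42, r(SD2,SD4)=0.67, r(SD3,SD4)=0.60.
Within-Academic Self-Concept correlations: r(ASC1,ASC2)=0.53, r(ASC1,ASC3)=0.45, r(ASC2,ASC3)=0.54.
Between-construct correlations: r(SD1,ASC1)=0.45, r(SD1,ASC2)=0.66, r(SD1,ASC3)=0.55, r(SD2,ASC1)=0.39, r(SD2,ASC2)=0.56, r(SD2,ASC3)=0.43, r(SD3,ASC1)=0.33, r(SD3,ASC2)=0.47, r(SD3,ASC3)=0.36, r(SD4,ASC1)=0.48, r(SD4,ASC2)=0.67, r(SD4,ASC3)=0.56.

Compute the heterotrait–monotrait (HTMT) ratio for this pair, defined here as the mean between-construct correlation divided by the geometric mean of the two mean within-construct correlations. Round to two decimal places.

0.89

Between-construct mean = 5.91/12 = 0.4925.
Mean within-SD = 3.64/6 = 0.6067; mean within-ASC = 1.52/3 = 0.5067.
Geometric mean = √(0.6067 × 0.5067) = 0.5545.
HTMT = 0.4925 / 0.5545 = 0.89.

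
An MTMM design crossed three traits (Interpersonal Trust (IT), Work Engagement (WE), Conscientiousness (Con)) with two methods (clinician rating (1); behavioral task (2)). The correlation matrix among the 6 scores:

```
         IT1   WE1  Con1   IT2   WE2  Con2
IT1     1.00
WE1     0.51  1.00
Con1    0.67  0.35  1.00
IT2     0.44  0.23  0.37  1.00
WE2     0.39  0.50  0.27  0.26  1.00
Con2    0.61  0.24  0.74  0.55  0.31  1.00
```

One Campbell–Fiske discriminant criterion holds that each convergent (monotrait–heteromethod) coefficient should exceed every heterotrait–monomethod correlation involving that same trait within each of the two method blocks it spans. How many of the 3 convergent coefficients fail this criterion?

Each convergent coefficient versus the relevant comparison correlations:
IT (methods 1·2): 0.44 vs {0.51, 0.26, 0.67, 0.55} → fail.
WE (methods 1·2): 0.50 vs {0.51, 0.26, 0.35, 0.31} → fail.
Con (methods 1·2): 0.74 vs {0.67, 0.55, 0.35, 0.31} → pass.
2 of 3 fail.

2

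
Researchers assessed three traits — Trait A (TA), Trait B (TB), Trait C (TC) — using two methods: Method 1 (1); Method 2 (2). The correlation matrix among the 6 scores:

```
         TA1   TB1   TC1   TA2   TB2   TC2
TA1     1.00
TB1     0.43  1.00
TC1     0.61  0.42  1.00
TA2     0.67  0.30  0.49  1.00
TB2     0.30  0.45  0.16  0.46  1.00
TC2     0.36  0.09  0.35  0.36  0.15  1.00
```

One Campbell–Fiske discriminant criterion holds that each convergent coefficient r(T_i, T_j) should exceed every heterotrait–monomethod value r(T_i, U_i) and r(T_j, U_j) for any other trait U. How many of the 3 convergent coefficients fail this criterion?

2

Convergent coefficients and their comparison sets:
TA (methods 1·2): 0.67 vs {0.43, 0.46, 0.61, 0.36} → pass.
TB (methods 1·2): 0.45 vs {0.43, 0.46, 0.42, 0.15} → fail.
TC (methods 1·2): 0.35 vs {0.61, 0.36, 0.42, 0.15} → fail.
2 of 3 fail.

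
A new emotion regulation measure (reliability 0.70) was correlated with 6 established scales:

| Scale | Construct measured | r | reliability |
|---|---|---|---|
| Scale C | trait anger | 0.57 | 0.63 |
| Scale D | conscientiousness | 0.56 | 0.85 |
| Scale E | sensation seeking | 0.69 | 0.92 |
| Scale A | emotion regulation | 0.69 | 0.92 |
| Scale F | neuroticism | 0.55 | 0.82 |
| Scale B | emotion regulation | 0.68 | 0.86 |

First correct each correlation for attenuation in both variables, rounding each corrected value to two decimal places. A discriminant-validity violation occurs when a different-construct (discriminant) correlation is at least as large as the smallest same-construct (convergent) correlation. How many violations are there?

Disattenuated r (r / √(r_scale · r_new)):
  Scale C (disc): 0.57 / √(0.63·0.70) = 0.86
  Scale D (disc): 0.56 / √(0.85·0.70) = 0.73
  Scale E (disc): 0.69 / √(0.92·0.70) = 0.86
  Scale A (conv): 0.69 / √(0.92·0.70) = 0.86
  Scale F (disc): 0.55 / √(0.82·0.70) = 0.73
  Scale B (conv): 0.68 / √(0.86·0.70) = 0.88
Smallest convergent = 0.86. Discriminant values: 0.86, 0.73, 0.86, 0.73; count ≥ 0.86 → 2.

2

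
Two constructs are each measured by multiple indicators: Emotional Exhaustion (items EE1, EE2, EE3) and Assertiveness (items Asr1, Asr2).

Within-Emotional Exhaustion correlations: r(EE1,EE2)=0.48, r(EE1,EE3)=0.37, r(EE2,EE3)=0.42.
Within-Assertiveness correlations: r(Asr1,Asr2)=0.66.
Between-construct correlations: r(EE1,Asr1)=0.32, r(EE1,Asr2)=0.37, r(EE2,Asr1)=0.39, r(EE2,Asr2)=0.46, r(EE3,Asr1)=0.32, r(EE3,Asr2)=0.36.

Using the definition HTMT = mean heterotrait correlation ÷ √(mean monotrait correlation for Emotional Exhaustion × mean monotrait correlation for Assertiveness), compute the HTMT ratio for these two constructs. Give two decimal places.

Between-construct mean = 2.22/6 = 0.3700.
Mean within-EE = 1.27/3 = 0.4233; mean within-Asr = 0.66/1 = 0.6600.
Geometric mean = √(0.4233 × 0.6600) = 0.5286.
HTMT = 0.3700 / 0.5286 = 0.70.

0.70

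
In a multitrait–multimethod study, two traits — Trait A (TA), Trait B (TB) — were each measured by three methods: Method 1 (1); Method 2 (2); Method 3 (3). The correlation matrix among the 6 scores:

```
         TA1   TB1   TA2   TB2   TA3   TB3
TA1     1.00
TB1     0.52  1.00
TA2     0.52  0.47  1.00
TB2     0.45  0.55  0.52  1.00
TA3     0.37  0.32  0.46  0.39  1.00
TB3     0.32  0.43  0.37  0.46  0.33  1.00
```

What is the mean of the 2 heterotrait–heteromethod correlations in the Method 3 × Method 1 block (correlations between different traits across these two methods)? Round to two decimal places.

HTHM values (method 3 × method 1): 0.32, 0.32; mean = 0.64/2 = 0.32.

0.32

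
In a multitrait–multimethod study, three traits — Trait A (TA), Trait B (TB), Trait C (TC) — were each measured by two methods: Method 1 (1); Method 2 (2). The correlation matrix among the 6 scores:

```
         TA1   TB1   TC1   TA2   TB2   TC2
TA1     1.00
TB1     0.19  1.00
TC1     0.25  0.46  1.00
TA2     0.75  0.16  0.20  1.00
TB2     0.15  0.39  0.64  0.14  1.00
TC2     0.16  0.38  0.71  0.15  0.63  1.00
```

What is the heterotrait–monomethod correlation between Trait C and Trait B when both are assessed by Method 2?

0.63

Different traits, same method: r(TC2, TB2) = 0.63.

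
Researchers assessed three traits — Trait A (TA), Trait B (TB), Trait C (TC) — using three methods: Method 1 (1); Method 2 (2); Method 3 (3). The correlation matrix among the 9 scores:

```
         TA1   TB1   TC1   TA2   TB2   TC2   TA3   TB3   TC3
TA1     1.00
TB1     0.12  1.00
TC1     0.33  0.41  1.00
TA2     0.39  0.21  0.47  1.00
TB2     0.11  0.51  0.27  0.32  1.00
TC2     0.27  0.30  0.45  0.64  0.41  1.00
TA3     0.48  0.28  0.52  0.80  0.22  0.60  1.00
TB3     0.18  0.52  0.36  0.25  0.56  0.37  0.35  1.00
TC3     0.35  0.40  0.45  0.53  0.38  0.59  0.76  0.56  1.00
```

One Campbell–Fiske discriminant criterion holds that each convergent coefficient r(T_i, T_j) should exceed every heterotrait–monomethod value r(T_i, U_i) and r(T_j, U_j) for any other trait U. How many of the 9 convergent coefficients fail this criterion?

7

Checking each validity diagonal entry against its comparison values:
TA (methods 1·2): 0.39 vs {0.12, 0.32, 0.33, 0.64} → fail.
TA (methods 1·3): 0.48 vs {0.12, 0.35, 0.33, 0.76} → fail.
TA (methods 2·3): 0.80 vs {0.32, 0.35, 0.64, 0.76} → pass.
TB (methods 1·2): 0.51 vs {0.12, 0.32, 0.41, 0.41} → pass.
TB (methods 1·3): 0.52 vs {0.12, 0.35, 0.41, 0.56} → fail.
TB (methods 2·3): 0.56 vs {0.32, 0.35, 0.41, 0.56} → fail.
TC (methods 1·2): 0.45 vs {0.33, 0.64, 0.41, 0.41} → fail.
TC (methods 1·3): 0.45 vs {0.33, 0.76, 0.41, 0.56} → fail.
TC (methods 2·3): 0.59 vs {0.64, 0.76, 0.41, 0.56} → fail.
7 of 9 fail.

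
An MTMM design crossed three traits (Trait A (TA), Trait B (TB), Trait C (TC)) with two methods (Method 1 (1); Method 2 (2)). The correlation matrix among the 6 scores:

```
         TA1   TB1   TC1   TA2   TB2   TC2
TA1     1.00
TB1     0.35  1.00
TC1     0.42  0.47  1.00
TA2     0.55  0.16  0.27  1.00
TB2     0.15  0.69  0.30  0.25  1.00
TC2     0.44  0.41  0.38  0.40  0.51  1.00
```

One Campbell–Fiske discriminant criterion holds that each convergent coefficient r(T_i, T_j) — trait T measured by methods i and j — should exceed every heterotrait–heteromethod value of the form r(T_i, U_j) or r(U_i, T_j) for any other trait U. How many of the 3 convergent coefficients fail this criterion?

1

Checking each validity diagonal entry against its comparison values:
TA (methods 1·2): 0.55 vs {0.15, 0.16, 0.44, 0.27} → pass.
TB (methods 1·2): 0.69 vs {0.16, 0.15, 0.41, 0.30} → pass.
TC (methods 1·2): 0.38 vs {0.27, 0.44, 0.30, 0.41} → fail.
1 of 3 fail.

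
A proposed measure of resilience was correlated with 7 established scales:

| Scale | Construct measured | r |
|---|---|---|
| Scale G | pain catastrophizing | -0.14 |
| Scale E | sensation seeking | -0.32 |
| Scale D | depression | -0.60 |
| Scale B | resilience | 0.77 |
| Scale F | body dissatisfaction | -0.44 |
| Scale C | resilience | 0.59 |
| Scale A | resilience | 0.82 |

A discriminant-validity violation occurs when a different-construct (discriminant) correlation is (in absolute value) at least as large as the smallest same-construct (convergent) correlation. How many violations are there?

Convergent (same construct = resilience): Scale B, Scale C, Scale A.
Smallest convergent = 0.59. Discriminant |r|: 0.14, 0.32, 0.60, 0.44; count ≥ 0.59 → 1.

1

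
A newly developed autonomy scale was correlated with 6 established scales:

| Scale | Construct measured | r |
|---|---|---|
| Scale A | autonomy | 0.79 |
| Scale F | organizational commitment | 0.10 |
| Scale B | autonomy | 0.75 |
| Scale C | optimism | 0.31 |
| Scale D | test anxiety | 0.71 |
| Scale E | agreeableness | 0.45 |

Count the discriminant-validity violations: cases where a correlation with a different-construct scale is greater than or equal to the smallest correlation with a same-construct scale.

0

Convergent (same construct = autonomy): Scale A, Scale B.
Smallest convergent = 0.75. Discriminant values: 0.10, 0.31, 0.71, 0.45; count ≥ 0.75 → 0.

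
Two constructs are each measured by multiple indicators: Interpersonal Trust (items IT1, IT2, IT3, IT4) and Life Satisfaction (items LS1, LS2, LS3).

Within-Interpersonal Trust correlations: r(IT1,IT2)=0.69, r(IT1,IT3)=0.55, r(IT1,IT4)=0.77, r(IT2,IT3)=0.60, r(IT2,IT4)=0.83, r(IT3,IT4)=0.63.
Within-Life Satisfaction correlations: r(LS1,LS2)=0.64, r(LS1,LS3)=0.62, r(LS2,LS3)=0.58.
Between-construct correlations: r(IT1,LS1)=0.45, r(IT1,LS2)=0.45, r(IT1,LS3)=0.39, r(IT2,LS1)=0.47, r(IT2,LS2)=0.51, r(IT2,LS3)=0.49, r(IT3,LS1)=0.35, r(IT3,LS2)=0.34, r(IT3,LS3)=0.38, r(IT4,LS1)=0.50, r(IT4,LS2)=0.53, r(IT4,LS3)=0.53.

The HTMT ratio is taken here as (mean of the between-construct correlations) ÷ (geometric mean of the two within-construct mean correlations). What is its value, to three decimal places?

Mean heterotrait r = 5.39/12 = 0.4492.
Mean within-IT = 4.07/6 = 0.6783; mean within-LS = 1.84/3 = 0.6133.
Geometric mean = √(0.6783 × 0.6133) = 0.6450.
HTMT = 0.4492 / 0.6450 = 0.696.

0.696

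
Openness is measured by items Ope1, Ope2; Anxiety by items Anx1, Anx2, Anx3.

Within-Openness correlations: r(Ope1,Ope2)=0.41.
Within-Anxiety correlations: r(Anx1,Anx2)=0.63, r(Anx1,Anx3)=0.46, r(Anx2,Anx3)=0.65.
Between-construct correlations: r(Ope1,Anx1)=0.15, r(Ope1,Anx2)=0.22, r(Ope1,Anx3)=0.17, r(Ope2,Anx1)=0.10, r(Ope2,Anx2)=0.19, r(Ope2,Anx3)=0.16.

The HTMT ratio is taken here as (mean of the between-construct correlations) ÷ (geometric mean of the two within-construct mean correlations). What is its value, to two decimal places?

Mean between = 0.99/6 = 0.1650.
Mean within-Ope = 0.41/1 = 0.4100; mean within-Anx = 1.74/3 = 0.5800.
Geometric mean = √(0.4100 × 0.5800) = 0.4876.
HTMT = 0.1650 / 0.4876 = 0.34.

0.34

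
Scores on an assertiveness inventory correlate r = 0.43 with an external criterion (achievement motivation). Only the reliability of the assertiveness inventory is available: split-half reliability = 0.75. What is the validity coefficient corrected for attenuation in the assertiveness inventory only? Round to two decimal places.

Single correction: r_c = r_obs / √r_xx = 0.43 / √0.75 = 0.43 / 0.8660 ≈ 0.50.

0.50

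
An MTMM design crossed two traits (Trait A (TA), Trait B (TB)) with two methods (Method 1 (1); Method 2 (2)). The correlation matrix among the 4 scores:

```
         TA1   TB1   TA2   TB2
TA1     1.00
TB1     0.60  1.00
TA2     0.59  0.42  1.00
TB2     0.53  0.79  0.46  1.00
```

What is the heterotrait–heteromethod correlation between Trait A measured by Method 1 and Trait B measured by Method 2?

Different traits and methods: r(TA1, TB2) = 0.53.

0.53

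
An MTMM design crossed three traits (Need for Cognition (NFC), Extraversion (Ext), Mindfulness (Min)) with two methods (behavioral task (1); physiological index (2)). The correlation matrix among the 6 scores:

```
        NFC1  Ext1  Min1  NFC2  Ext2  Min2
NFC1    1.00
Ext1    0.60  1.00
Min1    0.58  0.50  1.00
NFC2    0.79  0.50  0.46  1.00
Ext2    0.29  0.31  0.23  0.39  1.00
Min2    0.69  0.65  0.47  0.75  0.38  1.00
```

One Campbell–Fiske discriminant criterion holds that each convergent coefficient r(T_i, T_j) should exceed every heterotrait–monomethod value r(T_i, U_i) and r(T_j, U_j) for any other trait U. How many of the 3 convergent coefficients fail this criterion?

Checking each validity diagonal entry against its comparison values:
NFC (methods 1·2): 0.79 vs {0.60, 0.39, 0.58, 0.75} → pass.
Ext (methods 1·2): 0.31 vs {0.60, 0.39, 0.50, 0.38} → fail.
Min (methods 1·2): 0.47 vs {0.58, 0.75, 0.50, 0.38} → fail.
2 of 3 fail.

2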